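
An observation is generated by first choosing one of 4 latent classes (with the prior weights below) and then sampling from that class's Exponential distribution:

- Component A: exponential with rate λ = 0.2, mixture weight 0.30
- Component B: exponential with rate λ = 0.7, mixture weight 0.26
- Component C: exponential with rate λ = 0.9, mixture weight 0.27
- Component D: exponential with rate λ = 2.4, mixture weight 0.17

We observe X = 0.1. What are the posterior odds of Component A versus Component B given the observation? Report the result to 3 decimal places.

0.347

Posterior odds = (w_i f_i(x)) / (w_j f_j(x)); the normalising sum cancels.
Evaluate each component's likelihood at the observed value:
  L_A = 0.19604
  L_B = 0.652676
  L_C = 0.822538
  L_D = 1.88791
Posterior odds = (w_A·L_A) / (w_B·L_B) = (0.30·0.19604) / (0.26·0.652676) = 0.0588119 / 0.169696 ≈ 0.347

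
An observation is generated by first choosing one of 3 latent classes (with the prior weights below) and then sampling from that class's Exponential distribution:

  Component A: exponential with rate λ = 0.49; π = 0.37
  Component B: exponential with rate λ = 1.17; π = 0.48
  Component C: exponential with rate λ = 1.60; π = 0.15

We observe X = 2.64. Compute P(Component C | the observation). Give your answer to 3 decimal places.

0.045

By Bayes' theorem, P(k | x) = π_k f_k(x) / Σ_j π_j f_j(x).
Component likelihoods at x = 2.64:
  p_A = 0.49·e^(−0.49·2.64) = 0.49·e^(−1.2936) = 0.134398
  p_B = 1.17·e^(−1.17·2.64) = 1.17·e^(−3.0888) = 0.0533012
  p_C = 1.60·e^(−1.60·2.64) = 1.60·e^(−4.2240) = 0.0234239
Multiply by the mixture weights:
  π_A·p_A = 0.37 × 0.134398 = 0.0497273
  π_B·p_B = 0.48 × 0.0533012 = 0.0255846
  π_C·p_C = 0.15 × 0.0234239 = 0.00351359
Normaliser: 0.0497273 + 0.0255846 + 0.00351359 = 0.0788254
P(Component C | x) ≈ 0.045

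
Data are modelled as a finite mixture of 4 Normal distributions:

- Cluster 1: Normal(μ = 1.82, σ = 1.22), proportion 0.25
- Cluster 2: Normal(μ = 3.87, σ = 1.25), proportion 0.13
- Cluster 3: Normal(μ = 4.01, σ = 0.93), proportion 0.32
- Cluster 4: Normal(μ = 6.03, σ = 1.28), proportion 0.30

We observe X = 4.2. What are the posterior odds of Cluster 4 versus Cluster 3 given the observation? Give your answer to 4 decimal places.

Posterior odds = (π_i f_i(x)) / (π_j f_j(x)); the normalising sum cancels.
Normal densities:
  p_1 = (1/(1.22·√(2π)))·exp(−(4.2−1.82)²/(2·1.22²)) = 0.327002·exp(-1.90285) = 0.0487701
  p_2 = (1/(1.25·√(2π)))·exp(−(4.2−3.87)²/(2·1.25²)) = 0.319154·exp(-0.03485) = 0.308224
  p_3 = (1/(0.93·√(2π)))·exp(−(4.2−4.01)²/(2·0.93²)) = 0.428970·exp(-0.02087) = 0.420111
  p_4 = (1/(1.28·√(2π)))·exp(−(4.2−6.03)²/(2·1.28²)) = 0.311674·exp(-1.02200) = 0.112163
0.0336489 / 0.134435 ≈ 0.2503

0.2503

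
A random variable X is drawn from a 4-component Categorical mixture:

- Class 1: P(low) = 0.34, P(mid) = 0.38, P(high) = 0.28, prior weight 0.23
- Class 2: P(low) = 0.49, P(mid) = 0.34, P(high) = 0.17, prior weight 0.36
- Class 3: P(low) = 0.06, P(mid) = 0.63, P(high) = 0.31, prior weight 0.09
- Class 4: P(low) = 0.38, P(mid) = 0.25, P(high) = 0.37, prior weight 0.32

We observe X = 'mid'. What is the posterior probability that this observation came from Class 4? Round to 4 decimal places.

0.2309

Apply Bayes' rule: the posterior for each component is proportional to its prior times its likelihood at x.
Categorical probabilities:
  f_1 = P(mid | comp) = 0.38
  f_2 = P(mid | comp) = 0.34
  f_3 = P(mid | comp) = 0.63
  f_4 = P(mid | comp) = 0.25
Weight by the priors:
  π_1·f_1 = 0.23 × 0.38 = 0.0874
  π_2·f_2 = 0.36 × 0.34 = 0.1224
  π_3·f_3 = 0.09 × 0.63 = 0.0567
  π_4·f_4 = 0.32 × 0.25 = 0.08
Evidence: 0.0874 + 0.1224 + 0.0567 + 0.08 = 0.3465
P(Class 4 | x) ≈ 0.2309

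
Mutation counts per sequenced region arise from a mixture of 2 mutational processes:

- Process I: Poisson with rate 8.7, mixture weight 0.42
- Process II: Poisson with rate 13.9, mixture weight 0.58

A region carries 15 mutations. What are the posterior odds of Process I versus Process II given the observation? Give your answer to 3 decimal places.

0.116

Since P(k|x) ∝ π_k f_k(x), the posterior odds are π_i f_i(x) / (π_j f_j(x)).
Component likelihoods at x = 15 mutations:
  L_I = e^(−8.7)·8.7^15/15! = 0.0157735
  L_II = e^(−13.9)·13.9^15/15! = 0.0981814
Posterior odds = (π_I·L_I) / (π_II·L_II) = (0.42·0.0157735) / (0.58·0.0981814) = 0.00662486 / 0.0569452 ≈ 0.116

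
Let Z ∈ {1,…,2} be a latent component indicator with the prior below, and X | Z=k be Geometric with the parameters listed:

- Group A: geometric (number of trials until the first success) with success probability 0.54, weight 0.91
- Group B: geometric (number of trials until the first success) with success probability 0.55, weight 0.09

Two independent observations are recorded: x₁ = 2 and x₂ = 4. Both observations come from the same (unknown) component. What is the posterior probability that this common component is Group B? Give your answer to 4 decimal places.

Posterior ∝ prior × likelihood, so P(k | x) ∝ w_k f_k(x); normalise over all components.
Since both observations come from the same component, the likelihood for component k is f_k(x₁)·f_k(x₂).
  p_A = [0.54·(1−0.54)^1 = 0.54·0.46 = 0.2484] × [0.0525614] = 0.0130563
  p_B = [0.55·(1−0.55)^1 = 0.55·0.45 = 0.2475] × [0.0501187] = 0.0124044
Weight by the priors:
  w_A·p_A = 0.91 × 0.0130563 = 0.0118812
  w_B·p_B = 0.09 × 0.0124044 = 0.0011164
Normaliser: 0.0118812 + 0.0011164 = 0.0129976
So the posterior for Group B is 0.0011164 / 0.0129976 ≈ 0.0859.

0.0859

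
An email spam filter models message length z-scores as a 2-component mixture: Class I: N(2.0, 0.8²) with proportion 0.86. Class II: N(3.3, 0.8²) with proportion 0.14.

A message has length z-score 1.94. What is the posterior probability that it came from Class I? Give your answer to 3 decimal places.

0.963

The responsibility of component k is P(Z=k) f_k(x) divided by Σ_j P(Z=j) f_j(x).
Component likelihoods at x = 1.94:
  L_I = (1/(0.8·√(2π)))·exp(−(1.94−2.0)²/(2·0.8²)) = 0.498678·exp(-0.00281) = 0.497277
  L_II = (1/(0.8·√(2π)))·exp(−(1.94−3.3)²/(2·0.8²)) = 0.498678·exp(-1.44500) = 0.117561
Unnormalised posteriors:
  P(Z=I)·L_I = 0.86 × 0.497277 = 0.427658
  P(Z=II)·L_II = 0.14 × 0.117561 = 0.0164586
Marginal: 0.427658 + 0.0164586 = 0.444117
P(Class I | data) = 0.427658 / 0.444117 ≈ 0.963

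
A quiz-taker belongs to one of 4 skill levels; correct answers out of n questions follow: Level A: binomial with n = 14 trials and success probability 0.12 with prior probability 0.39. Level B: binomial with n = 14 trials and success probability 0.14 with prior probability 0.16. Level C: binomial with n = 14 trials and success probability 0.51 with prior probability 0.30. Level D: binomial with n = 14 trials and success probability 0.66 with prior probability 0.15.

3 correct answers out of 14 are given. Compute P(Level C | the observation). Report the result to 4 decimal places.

0.0588

Posterior ∝ prior × likelihood, so P(k | x) ∝ w_k f_k(x); normalise over all components.
Component likelihoods at x = 3 correct answers out of 14:
  p_A = C(14,3)·0.12^3·0.88^11 = 364·0.001728·0.245081 = 0.154154
  p_B = C(14,3)·0.14^3·0.86^11 = 364·0.002744·0.190319 = 0.190094
  p_C = C(14,3)·0.51^3·0.49^11 = 364·0.132651·0.000390982 = 0.0188786
  p_D = C(14,3)·0.66^3·0.34^11 = 364·0.287496·7.01888e-06 = 0.000734516
Weight by the priors:
  w_A·p_A = 0.39 × 0.154154 = 0.06012
  w_B·p_B = 0.16 × 0.190094 = 0.030415
  w_C·p_C = 0.30 × 0.0188786 = 0.00566357
  w_D·p_D = 0.15 × 0.000734516 = 0.000110177
Evidence: 0.06012 + 0.030415 + 0.00566357 + 0.000110177 = 0.0963088
P(Level C | the observation) ≈ 0.0588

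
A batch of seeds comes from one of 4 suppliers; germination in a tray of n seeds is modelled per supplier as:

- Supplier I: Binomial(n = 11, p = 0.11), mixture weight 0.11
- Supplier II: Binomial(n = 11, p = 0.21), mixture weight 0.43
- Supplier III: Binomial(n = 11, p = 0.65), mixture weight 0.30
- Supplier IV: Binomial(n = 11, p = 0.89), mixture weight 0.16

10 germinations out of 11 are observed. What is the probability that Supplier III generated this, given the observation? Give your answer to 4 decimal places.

0.2048

The responsibility of component k is w_k f_k(x) divided by Σ_j w_j f_j(x).
Component likelihoods at x = 10 germinations out of 11:
  p_I = 2.53927e-09
  p_II = 1.44948e-06
  p_III = 0.0518316
  p_IV = 0.377299
Prior × likelihood for each component:
  w_I·p_I = 0.11 × 2.53927e-09 = 2.7932e-10
  w_II·p_II = 0.43 × 1.44948e-06 = 6.23277e-07
  w_III·p_III = 0.30 × 0.0518316 = 0.0155495
  w_IV·p_IV = 0.16 × 0.377299 = 0.0603678
Marginal: 2.7932e-10 + 6.23277e-07 + 0.0155495 + 0.0603678 = 0.0759179
Responsibility of Supplier III: 0.0155495 / 0.0759179 ≈ 0.2048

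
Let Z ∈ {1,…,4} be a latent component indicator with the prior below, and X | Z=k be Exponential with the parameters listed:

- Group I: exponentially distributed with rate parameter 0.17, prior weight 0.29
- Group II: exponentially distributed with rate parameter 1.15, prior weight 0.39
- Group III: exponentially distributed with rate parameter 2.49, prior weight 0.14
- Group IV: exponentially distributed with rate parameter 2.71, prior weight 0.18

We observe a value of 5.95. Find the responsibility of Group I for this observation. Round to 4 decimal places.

0.9740

Apply Bayes' rule: the posterior for each component is proportional to its prior times its likelihood at x.
Evaluate each component's likelihood at the observed value:
  f_I = 0.17·e^(−0.17·5.95) = 0.17·e^(−1.0115) = 0.0618244
  f_II = 1.15·e^(−1.15·5.95) = 1.15·e^(−6.8425) = 0.00122755
  f_III = 2.49·e^(−2.49·5.95) = 2.49·e^(−14.8155) = 9.16029e-07
  f_IV = 2.71·e^(−2.71·5.95) = 2.71·e^(−16.1245) = 2.6927e-07
Unnormalised posteriors:
  π_I·f_I = 0.29 × 0.0618244 = 0.0179291
  π_II·f_II = 0.39 × 0.00122755 = 0.000478743
  π_III·f_III = 0.14 × 9.16029e-07 = 1.28244e-07
  π_IV·f_IV = 0.18 × 2.6927e-07 = 4.84686e-08
Sum: 0.0179291 + 0.000478743 + 1.28244e-07 + 4.84686e-08 = 0.018408
P(Group I | data) = 0.0179291 / 0.018408 ≈ 0.9740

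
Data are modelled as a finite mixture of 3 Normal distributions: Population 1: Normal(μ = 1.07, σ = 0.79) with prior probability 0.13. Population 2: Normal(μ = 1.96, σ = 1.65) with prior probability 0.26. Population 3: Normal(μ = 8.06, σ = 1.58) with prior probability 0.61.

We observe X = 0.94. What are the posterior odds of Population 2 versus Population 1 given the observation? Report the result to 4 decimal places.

The posterior odds equal the prior odds times the likelihood ratio: (P(Z=i)/P(Z=j))·(f_i(x)/f_j(x)).
Normal densities:
  p_1 = (1/(0.79·√(2π)))·exp(−(0.94−1.07)²/(2·0.79²)) = 0.504990·exp(-0.01354) = 0.498199
  p_2 = (1/(1.65·√(2π)))·exp(−(0.94−1.96)²/(2·1.65²)) = 0.241783·exp(-0.19107) = 0.19973
  p_3 = (1/(1.58·√(2π)))·exp(−(0.94−8.06)²/(2·1.58²)) = 0.252495·exp(-10.15350) = 9.83204e-06
0.0519298 / 0.0647659 ≈ 0.8018

0.8018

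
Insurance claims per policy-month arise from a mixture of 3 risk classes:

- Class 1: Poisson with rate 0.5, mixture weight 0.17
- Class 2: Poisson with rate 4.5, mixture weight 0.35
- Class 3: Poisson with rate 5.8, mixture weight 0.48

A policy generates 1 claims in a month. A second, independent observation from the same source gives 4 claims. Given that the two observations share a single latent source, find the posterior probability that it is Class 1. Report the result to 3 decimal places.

0.018

P(component k | x) = π_k·f_k(x) / marginal(x), where marginal(x) = Σ_j π_j·f_j(x).
Since both observations come from the same component, the likelihood for component k is f_k(x₁)·f_k(x₂).
  L_1 = [0.303265] × [0.00157951] = 0.00047901
  L_2 = [0.0499905] × [0.189808] = 0.00948857
  L_3 = [0.0175598] × [0.142755] = 0.00250676
Weight by the priors:
  π_1·L_1 = 0.17 × 0.00047901 = 8.14316e-05
  π_2·L_2 = 0.35 × 0.00948857 = 0.003321
  π_3·L_3 = 0.48 × 0.00250676 = 0.00120324
Sum: 8.14316e-05 + 0.003321 + 0.00120324 = 0.00460568
So the posterior for Class 1 is 8.14316e-05 / 0.00460568 ≈ 0.018.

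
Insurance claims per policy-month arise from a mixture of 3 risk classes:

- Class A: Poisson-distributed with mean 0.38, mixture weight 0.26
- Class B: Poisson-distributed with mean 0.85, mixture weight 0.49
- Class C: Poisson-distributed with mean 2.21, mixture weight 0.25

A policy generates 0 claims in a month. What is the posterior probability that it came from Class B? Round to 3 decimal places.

By Bayes' theorem, P(k | x) = w_k f_k(x) / Σ_j w_j f_j(x).
Poisson probabilities:
  p_A = e^(−0.38)·0.38^0/0! = 0.683861
  p_B = e^(−0.85)·0.85^0/0! = 0.427415
  p_C = e^(−2.21)·2.21^0/0! = 0.109701
Prior × likelihood for each component:
  w_A·p_A = 0.26 × 0.683861 = 0.177804
  w_B·p_B = 0.49 × 0.427415 = 0.209433
  w_C·p_C = 0.25 × 0.109701 = 0.0274252
Evidence: 0.177804 + 0.209433 + 0.0274252 = 0.414662
So the posterior for Class B is 0.209433 / 0.414662 ≈ 0.505.

0.505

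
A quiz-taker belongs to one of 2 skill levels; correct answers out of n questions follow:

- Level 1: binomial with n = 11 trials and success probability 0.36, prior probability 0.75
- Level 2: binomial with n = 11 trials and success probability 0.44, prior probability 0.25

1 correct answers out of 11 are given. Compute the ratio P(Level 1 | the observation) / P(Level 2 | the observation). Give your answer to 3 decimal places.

Posterior odds = (w_i f_i(x)) / (w_j f_j(x)); the normalising sum cancels.
Binomial probabilities:
  L_1 = 0.0456557
  L_2 = 0.01468
Posterior odds = (w_1·L_1) / (w_2·L_2) = (0.75·0.0456557) / (0.25·0.01468) = 0.0342418 / 0.00367 ≈ 9.330

9.330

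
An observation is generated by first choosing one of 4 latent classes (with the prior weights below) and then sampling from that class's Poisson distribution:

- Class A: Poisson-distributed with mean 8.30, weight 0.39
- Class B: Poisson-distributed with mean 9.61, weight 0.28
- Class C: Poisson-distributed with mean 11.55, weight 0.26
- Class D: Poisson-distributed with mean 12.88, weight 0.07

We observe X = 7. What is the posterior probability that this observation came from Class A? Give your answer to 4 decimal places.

By Bayes' theorem, P(k | x) = π_k f_k(x) / Σ_j π_j f_j(x).
Component likelihoods at x = 7:
  p_A = 0.133805
  p_B = 0.100708
  p_C = 0.0524254
  p_D = 0.029735
Multiply by the mixture weights:
  π_A·p_A = 0.39 × 0.133805 = 0.0521839
  π_B·p_B = 0.28 × 0.100708 = 0.0281982
  π_C·p_C = 0.26 × 0.0524254 = 0.0136306
  π_D·p_D = 0.07 × 0.029735 = 0.00208145
Denominator: 0.0521839 + 0.0281982 + 0.0136306 + 0.00208145 = 0.0960942
P(Class A | the observation) = 0.0521839 / 0.0960942 ≈ 0.5430

0.5430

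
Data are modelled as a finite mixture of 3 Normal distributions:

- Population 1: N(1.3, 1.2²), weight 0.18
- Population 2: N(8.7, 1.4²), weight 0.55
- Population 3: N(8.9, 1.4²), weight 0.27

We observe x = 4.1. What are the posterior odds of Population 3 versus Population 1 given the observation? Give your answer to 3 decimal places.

Posterior odds = (P(Z=i) f_i(x)) / (P(Z=j) f_j(x)); the normalising sum cancels.
Normal densities:
  f_1 = (1/(1.2·√(2π)))·exp(−(4.1−1.3)²/(2·1.2²)) = 0.332452·exp(-2.72222) = 0.0218516
  f_2 = (1/(1.4·√(2π)))·exp(−(4.1−8.7)²/(2·1.4²)) = 0.284959·exp(-5.39796) = 0.00128967
  f_3 = (1/(1.4·√(2π)))·exp(−(4.1−8.9)²/(2·1.4²)) = 0.284959·exp(-5.87755) = 0.000798351
0.000215555 / 0.00393328 ≈ 0.055

0.055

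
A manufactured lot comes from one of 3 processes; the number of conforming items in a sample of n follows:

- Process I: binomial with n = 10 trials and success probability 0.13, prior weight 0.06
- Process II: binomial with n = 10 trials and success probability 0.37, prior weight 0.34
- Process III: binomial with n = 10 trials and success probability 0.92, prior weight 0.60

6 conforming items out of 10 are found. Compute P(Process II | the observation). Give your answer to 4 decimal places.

0.9012

Posterior ∝ prior × likelihood, so P(k | x) ∝ π_k f_k(x); normalise over all components.
Evaluate each component's likelihood at the observed value:
  L_I = C(10,6)·0.13^6·0.87^4 = 210·4.82681e-06·0.572898 = 0.000580706
  L_II = C(10,6)·0.37^6·0.63^4 = 210·0.00256573·0.15753 = 0.0848774
  L_III = C(10,6)·0.92^6·0.08^4 = 210·0.606355·4.096e-05 = 0.00521562
Multiply by the mixture weights:
  π_I·L_I = 0.06 × 0.000580706 = 3.48424e-05
  π_II·L_II = 0.34 × 0.0848774 = 0.0288583
  π_III·L_III = 0.60 × 0.00521562 = 0.00312937
Sum: 3.48424e-05 + 0.0288583 + 0.00312937 = 0.0320225
Responsibility of Process II: 0.0288583 / 0.0320225 ≈ 0.9012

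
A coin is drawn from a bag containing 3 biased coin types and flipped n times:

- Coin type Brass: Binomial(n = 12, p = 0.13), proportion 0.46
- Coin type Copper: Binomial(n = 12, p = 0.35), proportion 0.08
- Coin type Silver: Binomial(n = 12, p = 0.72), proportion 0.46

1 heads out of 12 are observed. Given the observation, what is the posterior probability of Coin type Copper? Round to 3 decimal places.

0.019

Posterior ∝ prior × likelihood, so P(k | x) ∝ P(Z=k) f_k(x); normalise over all components.
Binomial probabilities:
  f_Brass = C(12,1)·0.13^1·0.87^11 = 12·0.13·0.216128 = 0.33716
  f_Copper = C(12,1)·0.35^1·0.65^11 = 12·0.35·0.00875078 = 0.0367533
  f_Silver = C(12,1)·0.72^1·0.28^11 = 12·0.72·8.29351e-07 = 7.16559e-06
Weight by the priors:
  P(Z=Brass)·f_Brass = 0.46 × 0.33716 = 0.155094
  P(Z=Copper)·f_Copper = 0.08 × 0.0367533 = 0.00294026
  P(Z=Silver)·f_Silver = 0.46 × 7.16559e-06 = 3.29617e-06
Denominator: 0.155094 + 0.00294026 + 3.29617e-06 = 0.158037
P(Coin type Copper | x) ≈ 0.019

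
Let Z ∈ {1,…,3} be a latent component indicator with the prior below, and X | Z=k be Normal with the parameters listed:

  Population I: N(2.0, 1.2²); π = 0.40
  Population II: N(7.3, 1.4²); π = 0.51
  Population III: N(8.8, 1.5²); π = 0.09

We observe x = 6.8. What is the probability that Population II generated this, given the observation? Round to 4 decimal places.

Posterior ∝ prior × likelihood, so P(k | x) ∝ π_k f_k(x); normalise over all components.
Normal densities:
  p_I = (1/(1.2·√(2π)))·exp(−(6.8−2.0)²/(2·1.2²)) = 0.332452·exp(-8.00000) = 0.000111525
  p_II = (1/(1.4·√(2π)))·exp(−(6.8−7.3)²/(2·1.4²)) = 0.284959·exp(-0.06378) = 0.267353
  p_III = (1/(1.5·√(2π)))·exp(−(6.8−8.8)²/(2·1.5²)) = 0.265962·exp(-0.88889) = 0.10934
Weight by the priors:
  π_I·p_I = 0.40 × 0.000111525 = 4.46101e-05
  π_II·p_II = 0.51 × 0.267353 = 0.13635
  π_III·p_III = 0.09 × 0.10934 = 0.0098406
Evidence: 4.46101e-05 + 0.13635 + 0.0098406 = 0.146235
P(Population II | 6.8) ≈ 0.9324

0.9324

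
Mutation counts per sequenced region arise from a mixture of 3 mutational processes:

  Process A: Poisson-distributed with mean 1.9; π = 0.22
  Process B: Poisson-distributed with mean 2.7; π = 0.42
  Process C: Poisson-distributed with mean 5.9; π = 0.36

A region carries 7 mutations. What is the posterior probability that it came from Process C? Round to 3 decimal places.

The responsibility of component k is P(Z=k) f_k(x) divided by Σ_j P(Z=j) f_j(x).
Poisson probabilities:
  L_A = 0.00265268
  L_B = 0.0139483
  L_C = 0.135268
Prior × likelihood for each component:
  P(Z=A)·L_A = 0.22 × 0.00265268 = 0.00058359
  P(Z=B)·L_B = 0.42 × 0.0139483 = 0.00585828
  P(Z=C)·L_C = 0.36 × 0.135268 = 0.0486966
Evidence: 0.00058359 + 0.00585828 + 0.0486966 = 0.0551385
P(Process C | data) ≈ 0.883

0.883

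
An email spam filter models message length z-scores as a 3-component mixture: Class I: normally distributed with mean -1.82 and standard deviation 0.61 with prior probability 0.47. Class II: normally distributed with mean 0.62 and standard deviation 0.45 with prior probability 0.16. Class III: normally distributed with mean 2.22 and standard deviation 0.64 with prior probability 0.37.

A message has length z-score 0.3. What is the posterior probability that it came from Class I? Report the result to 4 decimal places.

P(component k | x) = π_k·f_k(x) / marginal(x), where marginal(x) = Σ_j π_j·f_j(x).
Normal densities:
  L_I = 0.00155874
  L_II = 0.688479
  L_III = 0.00692476
Multiply by the mixture weights:
  π_I·L_I = 0.47 × 0.00155874 = 0.000732607
  π_II·L_II = 0.16 × 0.688479 = 0.110157
  π_III·L_III = 0.37 × 0.00692476 = 0.00256216
Evidence: 0.000732607 + 0.110157 + 0.00256216 = 0.113451
So the posterior for Class I is 0.000732607 / 0.113451 ≈ 0.0065.

0.0065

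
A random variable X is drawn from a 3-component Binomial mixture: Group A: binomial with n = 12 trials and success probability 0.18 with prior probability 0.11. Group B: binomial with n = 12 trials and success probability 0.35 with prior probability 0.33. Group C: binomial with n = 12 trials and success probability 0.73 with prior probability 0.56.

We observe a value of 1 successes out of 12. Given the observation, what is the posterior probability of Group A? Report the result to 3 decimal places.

0.688

Apply Bayes' rule: the posterior for each component is proportional to its prior times its likelihood at x.
Component likelihoods at x = 1 successes out of 12:
  f_A = 0.243448
  f_B = 0.0367533
  f_C = 4.86974e-06
Multiply by the mixture weights:
  π_A·f_A = 0.11 × 0.243448 = 0.0267793
  π_B·f_B = 0.33 × 0.0367533 = 0.0121286
  π_C·f_C = 0.56 × 4.86974e-06 = 2.72705e-06
Marginal: 0.0267793 + 0.0121286 + 2.72705e-06 = 0.0389106
So the posterior for Group A is 0.0267793 / 0.0389106 ≈ 0.688.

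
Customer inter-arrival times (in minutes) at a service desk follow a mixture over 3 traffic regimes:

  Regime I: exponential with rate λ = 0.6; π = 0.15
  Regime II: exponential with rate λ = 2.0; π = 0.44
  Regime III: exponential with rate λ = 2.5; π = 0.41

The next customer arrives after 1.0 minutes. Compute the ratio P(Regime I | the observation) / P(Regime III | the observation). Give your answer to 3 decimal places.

0.587

Posterior odds = (π_i f_i(x)) / (π_j f_j(x)); the normalising sum cancels.
Evaluate each component's likelihood at the observed value:
  p_I = 0.329287
  p_II = 0.270671
  p_III = 0.205212
0.049393 / 0.0841371 ≈ 0.587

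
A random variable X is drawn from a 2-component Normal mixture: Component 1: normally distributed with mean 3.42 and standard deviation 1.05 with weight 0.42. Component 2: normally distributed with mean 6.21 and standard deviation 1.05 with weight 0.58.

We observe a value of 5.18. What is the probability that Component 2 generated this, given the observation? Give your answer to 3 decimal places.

0.777

The responsibility of component k is π_k f_k(x) divided by Σ_j π_j f_j(x).
Normal densities:
  f_1 = (1/(1.05·√(2π)))·exp(−(5.18−3.42)²/(2·1.05²)) = 0.379945·exp(-1.40481) = 0.093244
  f_2 = (1/(1.05·√(2π)))·exp(−(5.18−6.21)²/(2·1.05²)) = 0.379945·exp(-0.48113) = 0.234837
Unnormalised posteriors:
  π_1·f_1 = 0.42 × 0.093244 = 0.0391625
  π_2·f_2 = 0.58 × 0.234837 = 0.136206
Sum: 0.0391625 + 0.136206 = 0.175368
So the posterior for Component 2 is 0.136206 / 0.175368 ≈ 0.777.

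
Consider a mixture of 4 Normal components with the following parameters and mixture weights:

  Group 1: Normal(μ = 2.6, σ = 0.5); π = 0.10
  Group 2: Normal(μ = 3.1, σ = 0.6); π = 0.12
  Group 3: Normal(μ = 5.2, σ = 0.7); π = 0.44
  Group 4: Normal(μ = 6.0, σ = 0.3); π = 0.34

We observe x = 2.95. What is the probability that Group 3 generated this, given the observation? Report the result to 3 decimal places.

The responsibility of component k is w_k f_k(x) divided by Σ_j w_j f_j(x).
Component likelihoods at x = 2.95:
  f_1 = (1/(0.5·√(2π)))·exp(−(2.95−2.6)²/(2·0.5²)) = 0.797885·exp(-0.24500) = 0.624508
  f_2 = (1/(0.6·√(2π)))·exp(−(2.95−3.1)²/(2·0.6²)) = 0.664904·exp(-0.03125) = 0.644447
  f_3 = (1/(0.7·√(2π)))·exp(−(2.95−5.2)²/(2·0.7²)) = 0.569918·exp(-5.16582) = 0.00325332
  f_4 = (1/(0.3·√(2π)))·exp(−(2.95−6.0)²/(2·0.3²)) = 1.329808·exp(-51.68056) = 4.77759e-23
Prior × likelihood for each component:
  w_1·f_1 = 0.10 × 0.624508 = 0.0624508
  w_2·f_2 = 0.12 × 0.644447 = 0.0773336
  w_3·f_3 = 0.44 × 0.00325332 = 0.00143146
  w_4·f_4 = 0.34 × 4.77759e-23 = 1.62438e-23
Denominator: 0.0624508 + 0.0773336 + 0.00143146 + 1.62438e-23 = 0.141216
P(Group 3 | the observation) = 0.00143146 / 0.141216 ≈ 0.010

0.010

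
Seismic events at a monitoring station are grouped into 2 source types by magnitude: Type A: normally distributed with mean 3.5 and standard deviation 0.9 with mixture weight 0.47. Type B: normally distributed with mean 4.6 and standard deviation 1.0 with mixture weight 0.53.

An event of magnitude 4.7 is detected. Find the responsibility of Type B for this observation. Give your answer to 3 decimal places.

The responsibility of component k is π_k f_k(x) divided by Σ_j π_j f_j(x).
Normal densities:
  p_A = (1/(0.9·√(2π)))·exp(−(4.7−3.5)²/(2·0.9²)) = 0.443269·exp(-0.88889) = 0.182233
  p_B = (1/(1.0·√(2π)))·exp(−(4.7−4.6)²/(2·1.0²)) = 0.398942·exp(-0.00500) = 0.396953
Prior × likelihood for each component:
  π_A·p_A = 0.47 × 0.182233 = 0.0856497
  π_B·p_B = 0.53 × 0.396953 = 0.210385
Sum: 0.0856497 + 0.210385 = 0.296035
P(Type B | x) ≈ 0.711

0.711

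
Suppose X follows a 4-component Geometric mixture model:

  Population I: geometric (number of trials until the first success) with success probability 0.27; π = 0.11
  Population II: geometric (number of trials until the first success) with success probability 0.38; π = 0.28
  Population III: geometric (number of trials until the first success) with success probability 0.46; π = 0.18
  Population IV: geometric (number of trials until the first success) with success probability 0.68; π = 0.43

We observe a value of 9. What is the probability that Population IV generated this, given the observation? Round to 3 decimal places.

0.006

By Bayes' theorem, P(k | x) = π_k f_k(x) / Σ_j π_j f_j(x).
Component likelihoods at x = 9:
  L_I = 0.0217744
  L_II = 0.00829692
  L_III = 0.00332589
  L_IV = 7.47668e-05
Multiply by the mixture weights:
  π_I·L_I = 0.11 × 0.0217744 = 0.00239519
  π_II·L_II = 0.28 × 0.00829692 = 0.00232314
  π_III·L_III = 0.18 × 0.00332589 = 0.00059866
  π_IV·L_IV = 0.43 × 7.47668e-05 = 3.21497e-05
Denominator: 0.00239519 + 0.00232314 + 0.00059866 + 3.21497e-05 = 0.00534914
So the posterior for Population IV is 3.21497e-05 / 0.00534914 ≈ 0.006.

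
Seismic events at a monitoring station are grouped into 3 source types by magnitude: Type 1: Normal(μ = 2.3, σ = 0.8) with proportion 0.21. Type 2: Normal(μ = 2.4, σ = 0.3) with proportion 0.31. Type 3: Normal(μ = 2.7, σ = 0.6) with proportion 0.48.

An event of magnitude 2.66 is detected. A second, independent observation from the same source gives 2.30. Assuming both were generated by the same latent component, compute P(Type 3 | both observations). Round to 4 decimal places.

0.2959

The responsibility of component k is π_k f_k(x) divided by Σ_j π_j f_j(x).
Since both observations come from the same component, the likelihood for component k is f_k(x₁)·f_k(x₂).
  p_1 = [(1/(0.8·√(2π)))·exp(−(2.66−2.3)²/(2·0.8²)) = 0.498678·exp(-0.10125) = 0.450659] × [0.498678] = 0.224734
  p_2 = [(1/(0.3·√(2π)))·exp(−(2.66−2.4)²/(2·0.3²)) = 1.329808·exp(-0.37556) = 0.913455] × [1.25794] = 1.14908
  p_3 = [(1/(0.6·√(2π)))·exp(−(2.66−2.7)²/(2·0.6²)) = 0.664904·exp(-0.00222) = 0.663428] × [0.532413] = 0.353218
Unnormalised posteriors:
  π_1·p_1 = 0.21 × 0.224734 = 0.047194
  π_2·p_2 = 0.31 × 1.14908 = 0.356213
  π_3·p_3 = 0.48 × 0.353218 = 0.169545
Denominator: 0.047194 + 0.356213 + 0.169545 = 0.572952
So the posterior for Type 3 is 0.169545 / 0.572952 ≈ 0.2959.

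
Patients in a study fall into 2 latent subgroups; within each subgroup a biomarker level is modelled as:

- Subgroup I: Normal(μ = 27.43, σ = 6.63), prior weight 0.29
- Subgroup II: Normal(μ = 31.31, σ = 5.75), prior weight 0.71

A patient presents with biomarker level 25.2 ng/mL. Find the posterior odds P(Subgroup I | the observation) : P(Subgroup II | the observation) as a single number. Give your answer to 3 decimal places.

0.589

Since P(k|x) ∝ π_k f_k(x), the posterior odds are π_i f_i(x) / (π_j f_j(x)).
Evaluate each component's likelihood at the observed value:
  f_I = (1/(6.63·√(2π)))·exp(−(25.2−27.43)²/(2·6.63²)) = 0.060172·exp(-0.05657) = 0.0568631
  f_II = (1/(5.75·√(2π)))·exp(−(25.2−31.31)²/(2·5.75²)) = 0.069381·exp(-0.56457) = 0.0394506
Posterior odds = (π_I·f_I) / (π_II·f_II) = (0.29·0.0568631) / (0.71·0.0394506) = 0.0164903 / 0.0280099 ≈ 0.589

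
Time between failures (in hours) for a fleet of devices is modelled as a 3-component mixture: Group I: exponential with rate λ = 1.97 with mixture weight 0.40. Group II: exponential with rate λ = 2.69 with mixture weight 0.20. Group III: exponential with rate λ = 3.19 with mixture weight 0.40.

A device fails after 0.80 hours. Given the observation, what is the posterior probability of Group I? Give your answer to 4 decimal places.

P(component k | x) = π_k·f_k(x) / marginal(x), where marginal(x) = Σ_j π_j·f_j(x).
Evaluate each component's likelihood at the observed value:
  L_I = 1.97·e^(−1.97·0.80) = 1.97·e^(−1.5760) = 0.407397
  L_II = 2.69·e^(−2.69·0.80) = 2.69·e^(−2.1520) = 0.312716
  L_III = 3.19·e^(−3.19·0.80) = 3.19·e^(−2.5520) = 0.248583
Prior × likelihood for each component:
  π_I·L_I = 0.40 × 0.407397 = 0.162959
  π_II·L_II = 0.20 × 0.312716 = 0.0625433
  π_III·L_III = 0.40 × 0.248583 = 0.0994331
Marginal: 0.162959 + 0.0625433 + 0.0994331 = 0.324935
So the posterior for Group I is 0.162959 / 0.324935 ≈ 0.5015.

0.5015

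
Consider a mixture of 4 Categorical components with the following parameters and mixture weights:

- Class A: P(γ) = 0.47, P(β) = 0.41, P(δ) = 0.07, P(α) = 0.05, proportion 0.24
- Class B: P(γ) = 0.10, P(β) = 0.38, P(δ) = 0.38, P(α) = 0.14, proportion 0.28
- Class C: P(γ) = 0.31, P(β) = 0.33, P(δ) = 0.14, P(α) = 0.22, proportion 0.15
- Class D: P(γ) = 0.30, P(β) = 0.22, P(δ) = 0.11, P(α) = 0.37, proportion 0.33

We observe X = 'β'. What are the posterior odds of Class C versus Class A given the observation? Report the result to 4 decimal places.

The posterior odds equal the prior odds times the likelihood ratio: (P(Z=i)/P(Z=j))·(f_i(x)/f_j(x)).
Categorical probabilities:
  L_A = 0.41
  L_B = 0.38
  L_C = 0.33
  L_D = 0.22
Posterior odds = (P(Z=C)·L_C) / (P(Z=A)·L_A) = (0.15·0.33) / (0.24·0.41) = 0.0495 / 0.0984 ≈ 0.5030

0.5030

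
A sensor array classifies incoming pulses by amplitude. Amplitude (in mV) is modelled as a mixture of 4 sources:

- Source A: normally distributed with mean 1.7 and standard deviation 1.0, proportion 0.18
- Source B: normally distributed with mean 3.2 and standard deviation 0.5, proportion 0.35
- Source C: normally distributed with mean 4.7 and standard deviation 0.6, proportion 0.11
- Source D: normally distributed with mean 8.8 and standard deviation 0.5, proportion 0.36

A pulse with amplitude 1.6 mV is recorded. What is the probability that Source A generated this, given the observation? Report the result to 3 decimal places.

Apply Bayes' rule: the posterior for each component is proportional to its prior times its likelihood at x.
Evaluate each component's likelihood at the observed value:
  L_A = (1/(1.0·√(2π)))·exp(−(1.6−1.7)²/(2·1.0²)) = 0.398942·exp(-0.00500) = 0.396953
  L_B = (1/(0.5·√(2π)))·exp(−(1.6−3.2)²/(2·0.5²)) = 0.797885·exp(-5.12000) = 0.00476818
  L_C = (1/(0.6·√(2π)))·exp(−(1.6−4.7)²/(2·0.6²)) = 0.664904·exp(-13.34722) = 1.06202e-06
  L_D = (1/(0.5·√(2π)))·exp(−(1.6−8.8)²/(2·0.5²)) = 0.797885·exp(-103.68000) = 7.48666e-46
Weight by the priors:
  P(Z=A)·L_A = 0.18 × 0.396953 = 0.0714515
  P(Z=B)·L_B = 0.35 × 0.00476818 = 0.00166886
  P(Z=C)·L_C = 0.11 × 1.06202e-06 = 1.16823e-07
  P(Z=D)·L_D = 0.36 × 7.48666e-46 = 2.6952e-46
Marginal: 0.0714515 + 0.00166886 + 1.16823e-07 + 2.6952e-46 = 0.0731204
Responsibility of Source A: 0.0714515 / 0.0731204 ≈ 0.977

0.977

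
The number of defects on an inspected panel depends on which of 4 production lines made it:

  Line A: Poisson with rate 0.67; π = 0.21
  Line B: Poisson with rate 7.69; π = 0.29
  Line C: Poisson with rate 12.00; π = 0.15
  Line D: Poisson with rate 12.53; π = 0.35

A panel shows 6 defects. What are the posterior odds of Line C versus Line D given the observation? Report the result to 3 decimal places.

0.562

Since P(k|x) ∝ P(Z=k) f_k(x), the posterior odds are P(Z=i) f_i(x) / (P(Z=j) f_j(x)).
Component likelihoods at x = 6 defects:
  f_A = e^(−0.67)·0.67^6/6! = 6.42893e-05
  f_B = e^(−7.69)·7.69^6/6! = 0.131371
  f_C = e^(−12.00)·12.00^6/6! = 0.0254813
  f_D = e^(−12.53)·12.53^6/6! = 0.0194386
0.00382219 / 0.0068035 ≈ 0.562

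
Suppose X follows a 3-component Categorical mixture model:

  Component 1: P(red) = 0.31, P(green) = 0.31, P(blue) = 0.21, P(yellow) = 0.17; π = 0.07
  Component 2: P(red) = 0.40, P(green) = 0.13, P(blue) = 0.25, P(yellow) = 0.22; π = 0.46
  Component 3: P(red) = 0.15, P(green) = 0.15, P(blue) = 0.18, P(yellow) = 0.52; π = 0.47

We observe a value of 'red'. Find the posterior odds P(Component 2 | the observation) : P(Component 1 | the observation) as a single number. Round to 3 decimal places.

8.479

Only the two components matter; the odds are (π_i f_i(x)) / (π_j f_j(x)).
Component likelihoods at x = 'red':
  p_1 = P(red | comp) = 0.31
  p_2 = P(red | comp) = 0.40
  p_3 = P(red | comp) = 0.15
Posterior odds = (π_2·p_2) / (π_1·p_1) = (0.46·0.4) / (0.07·0.31) = 0.184 / 0.0217 ≈ 8.479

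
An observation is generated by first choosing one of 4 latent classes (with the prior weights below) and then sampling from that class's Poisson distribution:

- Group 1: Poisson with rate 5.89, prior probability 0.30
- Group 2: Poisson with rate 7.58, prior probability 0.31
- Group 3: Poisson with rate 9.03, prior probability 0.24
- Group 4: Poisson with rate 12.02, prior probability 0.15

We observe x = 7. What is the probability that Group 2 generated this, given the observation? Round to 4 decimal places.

0.3760

P(component k | x) = w_k·f_k(x) / marginal(x), where marginal(x) = Σ_j w_j·f_j(x).
Evaluate each component's likelihood at the observed value:
  f_1 = e^(−5.89)·5.89^7/7! = 0.135015
  f_2 = e^(−7.58)·7.58^7/7! = 0.145647
  f_3 = e^(−9.03)·9.03^7/7! = 0.116333
  f_4 = e^(−12.02)·12.02^7/7! = 0.0433193
Multiply by the mixture weights:
  w_1·f_1 = 0.30 × 0.135015 = 0.0405045
  w_2·f_2 = 0.31 × 0.145647 = 0.0451506
  w_3·f_3 = 0.24 × 0.116333 = 0.02792
  w_4·f_4 = 0.15 × 0.0433193 = 0.00649789
Sum: 0.0405045 + 0.0451506 + 0.02792 + 0.00649789 = 0.120073
Responsibility of Group 2: 0.0451506 / 0.120073 ≈ 0.3760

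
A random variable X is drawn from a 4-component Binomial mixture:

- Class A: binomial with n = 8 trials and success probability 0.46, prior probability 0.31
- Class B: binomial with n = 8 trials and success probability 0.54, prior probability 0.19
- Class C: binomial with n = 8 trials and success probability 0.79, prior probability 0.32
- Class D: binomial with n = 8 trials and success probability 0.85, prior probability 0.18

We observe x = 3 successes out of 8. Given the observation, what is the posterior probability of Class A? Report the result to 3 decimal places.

The responsibility of component k is P(Z=k) f_k(x) divided by Σ_j P(Z=j) f_j(x).
Component likelihoods at x = 3 successes out of 8:
  f_A = 0.250282
  f_B = 0.181618
  f_C = 0.0112763
  f_D = 0.00261157
Prior × likelihood for each component:
  P(Z=A)·f_A = 0.31 × 0.250282 = 0.0775875
  P(Z=B)·f_B = 0.19 × 0.181618 = 0.0345074
  P(Z=C)·f_C = 0.32 × 0.0112763 = 0.00360841
  P(Z=D)·f_D = 0.18 × 0.00261157 = 0.000470082
Sum: 0.0775875 + 0.0345074 + 0.00360841 + 0.000470082 = 0.116173
So the posterior for Class A is 0.0775875 / 0.116173 ≈ 0.668.

0.668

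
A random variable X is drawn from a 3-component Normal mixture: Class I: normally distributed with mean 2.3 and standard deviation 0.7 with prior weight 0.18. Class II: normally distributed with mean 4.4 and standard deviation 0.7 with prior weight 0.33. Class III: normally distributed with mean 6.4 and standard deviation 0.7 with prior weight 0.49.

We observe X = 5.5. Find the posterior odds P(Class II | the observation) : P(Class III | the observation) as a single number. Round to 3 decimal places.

0.448

The posterior odds equal the prior odds times the likelihood ratio: (P(Z=i)/P(Z=j))·(f_i(x)/f_j(x)).
Normal densities:
  f_I = (1/(0.7·√(2π)))·exp(−(5.5−2.3)²/(2·0.7²)) = 0.569918·exp(-10.44898) = 1.6515e-05
  f_II = (1/(0.7·√(2π)))·exp(−(5.5−4.4)²/(2·0.7²)) = 0.569918·exp(-1.23469) = 0.165803
  f_III = (1/(0.7·√(2π)))·exp(−(5.5−6.4)²/(2·0.7²)) = 0.569918·exp(-0.82653) = 0.249376
Posterior odds = (P(Z=II)·f_II) / (P(Z=III)·f_III) = (0.33·0.165803) / (0.49·0.249376) = 0.0547149 / 0.122194 ≈ 0.448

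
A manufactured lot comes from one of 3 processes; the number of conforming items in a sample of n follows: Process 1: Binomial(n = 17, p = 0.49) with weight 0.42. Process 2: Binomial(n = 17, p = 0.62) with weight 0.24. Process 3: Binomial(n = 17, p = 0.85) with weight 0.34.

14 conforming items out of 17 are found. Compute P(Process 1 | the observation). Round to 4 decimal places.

0.0187

Posterior ∝ prior × likelihood, so P(k | x) ∝ π_k f_k(x); normalise over all components.
Binomial probabilities:
  L_1 = C(17,14)·0.49^14·0.51^3 = 680·4.59987e-05·0.132651 = 0.0041492
  L_2 = C(17,14)·0.62^14·0.38^3 = 680·0.00124018·0.054872 = 0.0462747
  L_3 = C(17,14)·0.85^14·0.15^3 = 680·0.10277·0.003375 = 0.235856
Unnormalised posteriors:
  π_1·L_1 = 0.42 × 0.0041492 = 0.00174266
  π_2·L_2 = 0.24 × 0.0462747 = 0.0111059
  π_3·L_3 = 0.34 × 0.235856 = 0.0801912
Marginal: 0.00174266 + 0.0111059 + 0.0801912 = 0.0930398
P(Process 1 | 14 conforming items out of 17) ≈ 0.0187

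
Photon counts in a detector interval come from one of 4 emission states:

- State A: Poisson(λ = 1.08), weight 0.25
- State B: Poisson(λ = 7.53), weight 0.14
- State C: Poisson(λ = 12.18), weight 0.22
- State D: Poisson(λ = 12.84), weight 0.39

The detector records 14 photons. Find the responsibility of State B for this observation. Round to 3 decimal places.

The responsibility of component k is π_k f_k(x) divided by Σ_j π_j f_j(x).
Component likelihoods at x = 14 photons:
  L_A = 1.14416e-11
  L_B = 0.0116007
  L_C = 0.0930994
  L_D = 0.10073
Unnormalised posteriors:
  π_A·L_A = 0.25 × 1.14416e-11 = 2.8604e-12
  π_B·L_B = 0.14 × 0.0116007 = 0.0016241
  π_C·L_C = 0.22 × 0.0930994 = 0.0204819
  π_D·L_D = 0.39 × 0.10073 = 0.0392849
Sum: 2.8604e-12 + 0.0016241 + 0.0204819 + 0.0392849 = 0.0613908
P(State B | 14 photons) = 0.0016241 / 0.0613908 ≈ 0.026

0.026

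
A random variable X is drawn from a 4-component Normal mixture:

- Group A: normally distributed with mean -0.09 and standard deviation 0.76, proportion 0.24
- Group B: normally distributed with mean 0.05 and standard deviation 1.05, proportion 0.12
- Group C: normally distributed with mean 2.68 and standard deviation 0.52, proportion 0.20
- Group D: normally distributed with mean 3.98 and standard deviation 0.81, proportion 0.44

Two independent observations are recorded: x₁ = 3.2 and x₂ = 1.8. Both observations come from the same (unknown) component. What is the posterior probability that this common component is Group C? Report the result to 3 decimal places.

Posterior ∝ prior × likelihood, so P(k | x) ∝ P(Z=k) f_k(x); normalise over all components.
Since both observations come from the same component, the likelihood for component k is f_k(x₁)·f_k(x₂).
  L_A = [(1/(0.76·√(2π)))·exp(−(3.2−-0.09)²/(2·0.76²)) = 0.524924·exp(-9.36989) = 4.47511e-05] × [0.0238328] = 1.06654e-06
  L_B = [(1/(1.05·√(2π)))·exp(−(3.2−0.05)²/(2·1.05²)) = 0.379945·exp(-4.50000) = 0.00422081] × [0.0947401] = 0.00039988
  L_C = [(1/(0.52·√(2π)))·exp(−(3.2−2.68)²/(2·0.52²)) = 0.767197·exp(-0.50000) = 0.465328] × [0.183239] = 0.0852662
  L_D = [(1/(0.81·√(2π)))·exp(−(3.2−3.98)²/(2·0.81²)) = 0.492521·exp(-0.46365) = 0.309788] × [0.0131686] = 0.00407947
Weight by the priors:
  P(Z=A)·L_A = 0.24 × 1.06654e-06 = 2.5597e-07
  P(Z=B)·L_B = 0.12 × 0.00039988 = 4.79856e-05
  P(Z=C)·L_C = 0.20 × 0.0852662 = 0.0170532
  P(Z=D)·L_D = 0.44 × 0.00407947 = 0.00179497
Marginal: 2.5597e-07 + 4.79856e-05 + 0.0170532 + 0.00179497 = 0.0188965
Responsibility of Group C: 0.0170532 / 0.0188965 ≈ 0.902

0.902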